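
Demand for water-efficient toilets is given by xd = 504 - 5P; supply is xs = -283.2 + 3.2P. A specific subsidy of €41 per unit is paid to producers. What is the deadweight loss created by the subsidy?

Deadweight loss = €1640

Pre-subsidy: 504 - 5P = -283.2 + 3.2P gives P* = 96, x* = 24.
With the subsidy, sellers receive Ps = Pb + 41 for each unit, where Pb is the price buyers pay.
Supply in terms of Pb becomes xs = -283.2 + 3.2(Pb + 41) = -152 + 3.2Pb. Setting this equal to demand: 504 - 5Pb = -152 + 3.2Pb, so Pb = 80.
Sellers receive Ps = 80 + 41 = 121; x' = 504 − 5·80 = 104.
The subsidy expands output by 104 − 24 = 80 past the efficient level; on those units the gap between marginal cost and willingness to pay runs from 0 up to 41.
DWL = ½ × 41 × 80 = 1640.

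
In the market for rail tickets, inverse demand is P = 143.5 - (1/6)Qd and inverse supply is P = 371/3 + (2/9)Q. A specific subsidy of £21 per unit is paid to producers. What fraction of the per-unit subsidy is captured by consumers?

Pre-subsidy: 143.5 - (1/6)Q = 371/3 + (2/9)Q gives Q* = 51 and P* = 135.
With the subsidy, sellers receive Ps = Pb + 21 for each unit, where Pb is the price buyers pay.
On the curves, Pb = 143.5 - (1/6)Q and Ps = 371/3 + (2/9)Q; the wedge Ps − Pb = 21 gives 371/3 + (2/9)Q − (143.5 - (1/6)Q) = 21, so Q' = 105.
Then Pb = 143.5 − (1/6)·105 = 126 and Ps = 371/3 + (2/9)·105 = 147.
Buyers' price falls by P* − Pb = 135 − 126 = 9; sellers' price rises by Ps − P* = 147 − 135 = 12.
So consumers capture 9/21 = 3/7 of each unit of subsidy.

Consumer share = 3/7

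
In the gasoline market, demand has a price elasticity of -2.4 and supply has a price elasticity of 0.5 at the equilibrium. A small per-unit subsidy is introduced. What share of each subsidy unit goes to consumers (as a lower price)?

For a small subsidy around the equilibrium, the benefit split depends on the relative slopes, which at a point are proportional to the elasticities.
Buyer share = εs/(εs + |εd|) = 0.5/(0.5 + 2.4) = 5/29; seller share = |εd|/(εs + |εd|) = 24/29.

Consumer share = 5/29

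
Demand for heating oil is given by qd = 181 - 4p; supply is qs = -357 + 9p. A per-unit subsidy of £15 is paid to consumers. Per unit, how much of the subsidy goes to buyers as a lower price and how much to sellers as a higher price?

Pre-subsidy: 181 - 4p = -357 + 9p gives p* = 538/13, q* = 201/13.
With the rebate, buyers effectively pay pb = ps − 15, where ps is the price sellers receive.
Demand in terms of ps becomes qd = 181 − 4(ps − 15) = 241 - 4ps. Setting this equal to supply: 241 - 4ps = -357 + 9ps, so ps = 46.
Buyers pay pb = 46 − 15 = 31; q' = -357 + 9·46 = 57.
Buyers' price falls by p* − pb = 538/13 − 31 = 135/13; sellers' price rises by ps − p* = 46 − 538/13 = 60/13.

Buyers gain 135/13 per unit; sellers gain 60/13 per unit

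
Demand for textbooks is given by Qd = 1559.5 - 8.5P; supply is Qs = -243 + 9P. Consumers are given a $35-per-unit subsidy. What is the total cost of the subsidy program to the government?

Government cost = $29295

Pre-subsidy: 1559.5 - 8.5P = -243 + 9P gives P* = 103, Q* = 684.
With the rebate, buyers effectively pay Pb = Ps − 35, where Ps is the price sellers receive.
Demand in terms of Ps becomes Qd = 1559.5 − 8.5(Ps − 35) = 1857 - 8.5Ps. Setting this equal to supply: 1857 - 8.5Ps = -243 + 9Ps, so Ps = 120.
Buyers pay Pb = 120 − 35 = 85; Q' = -243 + 9·120 = 837.
Government outlay = subsidy × quantity = 35 × 837 = 29295.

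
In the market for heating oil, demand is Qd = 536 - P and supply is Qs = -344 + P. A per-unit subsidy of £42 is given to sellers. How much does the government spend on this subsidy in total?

Pre-subsidy: 536 - P = -344 + P gives P* = 440, Q* = 96.
With the subsidy, sellers receive Ps = Pb + 42 for each unit, where Pb is the price buyers pay.
Supply in terms of Pb becomes Qs = -344 + 1(Pb + 42) = -302 + Pb. Setting this equal to demand: 536 - Pb = -302 + Pb, so Pb = 419.
Sellers receive Ps = 419 + 42 = 461; Q' = 536 − 1·419 = 117.
Government outlay = subsidy × quantity = 42 × 117 = 4914.

Government cost = £4914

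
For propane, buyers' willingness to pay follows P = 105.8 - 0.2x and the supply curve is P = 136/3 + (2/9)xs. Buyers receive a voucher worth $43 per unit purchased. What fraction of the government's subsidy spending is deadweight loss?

DWL / government spending = 645/3104

Pre-subsidy: 105.8 - 0.2x = 136/3 + (2/9)x gives x* = 2721/19 and P* = 1466/19.
With the rebate, buyers effectively pay Pb = Ps − 43, where Ps is the price sellers receive.
On the curves, Pb = 105.8 - 0.2x and Ps = 136/3 + (2/9)x; the wedge Ps − Pb = 43 gives 136/3 + (2/9)x − (105.8 - 0.2x) = 43, so x' = 4656/19.
Then Pb = 105.8 − 0.2·(4656/19) = 1079/19 and Ps = 136/3 + (2/9)·(4656/19) = 1896/19.
ΔCS = ½(2721/19 + 4656/19)(1466/19 − 1079/19) = 2854899/722; ΔPS = ½(2721/19 + 4656/19)(1896/19 − 1466/19) = 1586055/361.
Government spending = 43 × 4656/19 = 200208/19.
DWL = ½ × 43 × (4656/19 − 2721/19) = 83205/38; fraction = (83205/38) / (200208/19) = 645/3104.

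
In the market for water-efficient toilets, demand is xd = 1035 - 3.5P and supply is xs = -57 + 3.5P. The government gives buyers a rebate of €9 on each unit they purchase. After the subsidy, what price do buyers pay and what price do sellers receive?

Buyers pay €151.5; sellers receive €160.5

Pre-subsidy: 1035 - 3.5P = -57 + 3.5P gives P* = 156, x* = 489.
With the rebate, buyers effectively pay Pb = Ps − 9, where Ps is the price sellers receive.
Demand in terms of Ps becomes xd = 1035 − 3.5(Ps − 9) = 1066.5 - 3.5Ps. Setting this equal to supply: 1066.5 - 3.5Ps = -57 + 3.5Ps, so Ps = 160.5.
Buyers pay Pb = 160.5 − 9 = 151.5; x' = -57 + 3.5·160.5 = 504.75.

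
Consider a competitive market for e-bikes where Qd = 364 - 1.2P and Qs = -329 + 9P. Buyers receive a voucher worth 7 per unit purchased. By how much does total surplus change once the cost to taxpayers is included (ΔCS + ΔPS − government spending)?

Pre-subsidy: 364 - 1.2P = -329 + 9P gives P* = 1155/17, Q* = 4802/17.
With the rebate, buyers effectively pay Pb = Ps − 7, where Ps is the price sellers receive.
Demand in terms of Ps becomes Qd = 364 − 1.2(Ps − 7) = 372.4 - 1.2Ps. Setting this equal to supply: 372.4 - 1.2Ps = -329 + 9Ps, so Ps = 1169/17.
Buyers pay Pb = 1169/17 − 7 = 1050/17; Q' = -329 + 9·(1169/17) = 4928/17.
ΔCS = ½(4802/17 + 4928/17)(1155/17 − 1050/17) = 510825/289; ΔPS = ½(4802/17 + 4928/17)(1169/17 − 1155/17) = 68110/289.
Government spending = 7 × 4928/17 = 34496/17.
Net change = 510825/289 + 68110/289 − 34496/17 = -441/17. The loss equals the DWL triangle ½·7·126/17.

Net change in total surplus = -441/17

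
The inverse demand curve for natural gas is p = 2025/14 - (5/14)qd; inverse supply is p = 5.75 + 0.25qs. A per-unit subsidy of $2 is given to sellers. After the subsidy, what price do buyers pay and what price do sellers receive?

Pre-subsidy: 2025/14 - (5/14)q = 5.75 + 0.25q gives q* = 3889/17 and p* = 1070/17.
With the subsidy, sellers receive ps = pb + 2 for each unit, where pb is the price buyers pay.
On the curves, pb = 2025/14 - (5/14)q and ps = 5.75 + 0.25q; the wedge ps − pb = 2 gives 5.75 + 0.25q − (2025/14 - (5/14)q) = 2, so q' = 3945/17.
Then pb = 2025/14 − (5/14)·(3945/17) = 1050/17 and ps = 5.75 + 0.25·(3945/17) = 1084/17.

Buyers pay 1050/17; sellers receive 1084/17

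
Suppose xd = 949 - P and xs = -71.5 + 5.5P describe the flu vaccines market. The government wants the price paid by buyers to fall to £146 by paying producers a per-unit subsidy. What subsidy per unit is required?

At a buyer price of 146, quantity demanded is 949 − 1·146 = 803.
Sellers supply 803 only when they receive Ps with -71.5 + 5.5·Ps = 803, i.e. Ps = 159.
s = Ps − Pb = 159 − 146 = 13.

Required subsidy s = £13 per unit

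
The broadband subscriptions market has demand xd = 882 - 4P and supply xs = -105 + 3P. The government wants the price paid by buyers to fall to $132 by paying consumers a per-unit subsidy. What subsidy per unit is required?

Required subsidy s = $21 per unit

At a buyer price of 132, quantity demanded is 882 − 4·132 = 354.
Sellers supply 354 only when they receive Ps with -105 + 3·Ps = 354, i.e. Ps = 153.
s = Ps − Pb = 153 − 132 = 21.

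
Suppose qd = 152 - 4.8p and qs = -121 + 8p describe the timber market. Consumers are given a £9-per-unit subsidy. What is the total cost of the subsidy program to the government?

Pre-subsidy: 152 - 4.8p = -121 + 8p gives p* = 21.328125, q* = 49.625.
With the rebate, buyers effectively pay pb = ps − 9, where ps is the price sellers receive.
Demand in terms of ps becomes qd = 152 − 4.8(ps − 9) = 195.2 - 4.8ps. Setting this equal to supply: 195.2 - 4.8ps = -121 + 8ps, so ps = 24.703125.
Buyers pay pb = 24.703125 − 9 = 15.703125; q' = -121 + 8·24.703125 = 76.625.
Government outlay = subsidy × quantity = 9 × 76.625 = 689.625.

Government cost = £689.625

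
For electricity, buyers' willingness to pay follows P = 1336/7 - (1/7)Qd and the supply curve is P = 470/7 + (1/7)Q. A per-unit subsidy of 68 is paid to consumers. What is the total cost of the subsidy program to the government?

Pre-subsidy: 1336/7 - (1/7)Q = 470/7 + (1/7)Q gives Q* = 433 and P* = 129.
With the rebate, buyers effectively pay Pb = Ps − 68, where Ps is the price sellers receive.
On the curves, Pb = 1336/7 - (1/7)Q and Ps = 470/7 + (1/7)Q; the wedge Ps − Pb = 68 gives 470/7 + (1/7)Q − (1336/7 - (1/7)Q) = 68, so Q' = 671.
Then Pb = 1336/7 − (1/7)·671 = 95 and Ps = 470/7 + (1/7)·671 = 163.
Government outlay = subsidy × quantity = 68 × 671 = 45628.

Government cost = 45628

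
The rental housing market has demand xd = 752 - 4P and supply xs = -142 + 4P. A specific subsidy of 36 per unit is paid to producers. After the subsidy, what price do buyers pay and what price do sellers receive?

Buyers pay 93.75; sellers receive 129.75

Pre-subsidy: 752 - 4P = -142 + 4P gives P* = 111.75, x* = 305.
With the subsidy, sellers receive Ps = Pb + 36 for each unit, where Pb is the price buyers pay.
Supply in terms of Pb becomes xs = -142 + 4(Pb + 36) = 2 + 4Pb. Setting this equal to demand: 752 - 4Pb = 2 + 4Pb, so Pb = 93.75.
Sellers receive Ps = 93.75 + 36 = 129.75; x' = 752 − 4·93.75 = 377.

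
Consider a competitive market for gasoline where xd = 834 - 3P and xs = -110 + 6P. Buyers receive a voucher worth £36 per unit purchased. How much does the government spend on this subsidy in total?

Pre-subsidy: 834 - 3P = -110 + 6P gives P* = 944/9, x* = 1558/3.
With the rebate, buyers effectively pay Pb = Ps − 36, where Ps is the price sellers receive.
Demand in terms of Ps becomes xd = 834 − 3(Ps − 36) = 942 - 3Ps. Setting this equal to supply: 942 - 3Ps = -110 + 6Ps, so Ps = 1052/9.
Buyers pay Pb = 1052/9 − 36 = 728/9; x' = -110 + 6·(1052/9) = 1774/3.
Government outlay = subsidy × quantity = 36 × 1774/3 = 21288.

Government cost = £21288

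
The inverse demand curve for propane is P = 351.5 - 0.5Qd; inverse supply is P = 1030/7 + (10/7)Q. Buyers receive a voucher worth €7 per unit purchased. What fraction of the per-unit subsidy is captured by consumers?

Consumer share = 7/27

Pre-subsidy: 351.5 - 0.5Q = 1030/7 + (10/7)Q gives Q* = 2861/27 and P* = 8060/27.
With the rebate, buyers effectively pay Pb = Ps − 7, where Ps is the price sellers receive.
On the curves, Pb = 351.5 - 0.5Q and Ps = 1030/7 + (10/7)Q; the wedge Ps − Pb = 7 gives 1030/7 + (10/7)Q − (351.5 - 0.5Q) = 7, so Q' = 2959/27.
Then Pb = 351.5 − 0.5·(2959/27) = 8011/27 and Ps = 1030/7 + (10/7)·(2959/27) = 8200/27.
Buyers' price falls by P* − Pb = 8060/27 − 8011/27 = 49/27; sellers' price rises by Ps − P* = 8200/27 − 8060/27 = 140/27.
So consumers capture (49/27)/7 = 7/27 of each unit of subsidy.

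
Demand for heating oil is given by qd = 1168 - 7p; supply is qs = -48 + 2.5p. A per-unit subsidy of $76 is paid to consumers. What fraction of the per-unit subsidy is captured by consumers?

Consumer share = 5/19

Pre-subsidy: 1168 - 7p = -48 + 2.5p gives p* = 128, q* = 272.
With the rebate, buyers effectively pay pb = ps − 76, where ps is the price sellers receive.
Demand in terms of ps becomes qd = 1168 − 7(ps − 76) = 1700 - 7ps. Setting this equal to supply: 1700 - 7ps = -48 + 2.5ps, so ps = 184.
Buyers pay pb = 184 − 76 = 108; q' = -48 + 2.5·184 = 412.
Buyers' price falls by p* − pb = 128 − 108 = 20; sellers' price rises by ps − p* = 184 − 128 = 56.
So consumers capture 20/76 = 5/19 of each unit of subsidy.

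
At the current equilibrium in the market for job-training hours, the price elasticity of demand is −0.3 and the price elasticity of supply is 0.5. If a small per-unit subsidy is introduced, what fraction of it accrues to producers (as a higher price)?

Producer share = 0.375

For a small subsidy around the equilibrium, the benefit split depends on the relative slopes, which at a point are proportional to the elasticities.
Buyer share = εs/(εs + |εd|) = 0.5/(0.5 + 0.3) = 0.625; seller share = |εd|/(εs + |εd|) = 0.375.
So producers capture 0.375 of the subsidy.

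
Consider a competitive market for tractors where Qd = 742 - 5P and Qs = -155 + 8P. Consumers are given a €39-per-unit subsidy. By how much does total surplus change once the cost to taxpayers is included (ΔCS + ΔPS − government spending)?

Pre-subsidy: 742 - 5P = -155 + 8P gives P* = 69, Q* = 397.
With the rebate, buyers effectively pay Pb = Ps − 39, where Ps is the price sellers receive.
Demand in terms of Ps becomes Qd = 742 − 5(Ps − 39) = 937 - 5Ps. Setting this equal to supply: 937 - 5Ps = -155 + 8Ps, so Ps = 84.
Buyers pay Pb = 84 − 39 = 45; Q' = -155 + 8·84 = 517.
ΔCS = ½(397 + 517)(69 − 45) = 10968; ΔPS = ½(397 + 517)(84 − 69) = 6855.
Government spending = 39 × 517 = 20163.
Net change = 10968 + 6855 − 20163 = -2340. The loss equals the DWL triangle ½·39·120.

Net change in total surplus = -€2340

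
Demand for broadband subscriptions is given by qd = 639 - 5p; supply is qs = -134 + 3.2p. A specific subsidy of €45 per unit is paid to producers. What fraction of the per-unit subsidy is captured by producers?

Pre-subsidy: 639 - 5p = -134 + 3.2p gives p* = 3865/41, q* = 6874/41.
With the subsidy, sellers receive ps = pb + 45 for each unit, where pb is the price buyers pay.
Supply in terms of pb becomes qs = -134 + 3.2(pb + 45) = 10 + 3.2pb. Setting this equal to demand: 639 - 5pb = 10 + 3.2pb, so pb = 3145/41.
Sellers receive ps = 3145/41 + 45 = 4990/41; q' = 639 − 5·(3145/41) = 10474/41.
Buyers' price falls by p* − pb = 3865/41 − 3145/41 = 720/41; sellers' price rises by ps − p* = 4990/41 − 3865/41 = 1125/41.
So producers capture (1125/41)/45 = 25/41 of each unit of subsidy.

Producer share = 25/41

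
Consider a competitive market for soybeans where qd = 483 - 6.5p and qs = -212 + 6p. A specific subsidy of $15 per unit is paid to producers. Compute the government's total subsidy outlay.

Government cost = $2526

Pre-subsidy: 483 - 6.5p = -212 + 6p gives p* = 55.6, q* = 121.6.
With the subsidy, sellers receive ps = pb + 15 for each unit, where pb is the price buyers pay.
Supply in terms of pb becomes qs = -212 + 6(pb + 15) = -122 + 6pb. Setting this equal to demand: 483 - 6.5pb = -122 + 6pb, so pb = 48.4.
Sellers receive ps = 48.4 + 15 = 63.4; q' = 483 − 6.5·48.4 = 168.4.
Government outlay = subsidy × quantity = 15 × 168.4 = 2526.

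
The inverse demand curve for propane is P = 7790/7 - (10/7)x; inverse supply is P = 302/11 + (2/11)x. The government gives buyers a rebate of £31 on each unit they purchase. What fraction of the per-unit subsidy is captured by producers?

Pre-subsidy: 7790/7 - (10/7)x = 302/11 + (2/11)x gives x* = 674 and P* = 150.
With the rebate, buyers effectively pay Pb = Ps − 31, where Ps is the price sellers receive.
On the curves, Pb = 7790/7 - (10/7)x and Ps = 302/11 + (2/11)x; the wedge Ps − Pb = 31 gives 302/11 + (2/11)x − (7790/7 - (10/7)x) = 31, so x' = 693.25.
Then Pb = 7790/7 − (10/7)·693.25 = 122.5 and Ps = 302/11 + (2/11)·693.25 = 153.5.
Buyers' price falls by P* − Pb = 150 − 122.5 = 27.5; sellers' price rises by Ps − P* = 153.5 − 150 = 3.5.
So producers capture 3.5/31 = 7/62 of each unit of subsidy.

Producer share = 7/62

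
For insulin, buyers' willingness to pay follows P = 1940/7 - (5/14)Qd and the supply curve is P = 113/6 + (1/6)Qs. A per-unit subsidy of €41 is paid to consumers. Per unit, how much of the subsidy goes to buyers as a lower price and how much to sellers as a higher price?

Pre-subsidy: 1940/7 - (5/14)Q = 113/6 + (1/6)Q gives Q* = 10849/22 and P* = 4445/44.
With the rebate, buyers effectively pay Pb = Ps − 41, where Ps is the price sellers receive.
On the curves, Pb = 1940/7 - (5/14)Q and Ps = 113/6 + (1/6)Q; the wedge Ps − Pb = 41 gives 113/6 + (1/6)Q − (1940/7 - (5/14)Q) = 41, so Q' = 12571/22.
Then Pb = 1940/7 − (5/14)·(12571/22) = 3215/44 and Ps = 113/6 + (1/6)·(12571/22) = 5019/44.
Buyers' price falls by P* − Pb = 4445/44 − 3215/44 = 615/22; sellers' price rises by Ps − P* = 5019/44 − 4445/44 = 287/22.

Buyers gain 615/22 per unit; sellers gain 287/22 per unit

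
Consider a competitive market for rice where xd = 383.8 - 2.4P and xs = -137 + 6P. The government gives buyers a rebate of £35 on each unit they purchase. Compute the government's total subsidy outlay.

Government cost = £10325

Pre-subsidy: 383.8 - 2.4P = -137 + 6P gives P* = 62, x* = 235.
With the rebate, buyers effectively pay Pb = Ps − 35, where Ps is the price sellers receive.
Demand in terms of Ps becomes xd = 383.8 − 2.4(Ps − 35) = 467.8 - 2.4Ps. Setting this equal to supply: 467.8 - 2.4Ps = -137 + 6Ps, so Ps = 72.
Buyers pay Pb = 72 − 35 = 37; x' = -137 + 6·72 = 295.
Government outlay = subsidy × quantity = 35 × 295 = 10325.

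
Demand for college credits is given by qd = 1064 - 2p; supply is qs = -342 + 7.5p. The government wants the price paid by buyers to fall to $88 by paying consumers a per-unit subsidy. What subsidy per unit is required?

Required subsidy s = $76 per unit

At a buyer price of 88, quantity demanded is 1064 − 2·88 = 888.
Sellers supply 888 only when they receive ps with -342 + 7.5·ps = 888, i.e. ps = 164.
s = ps − pb = 164 − 88 = 76.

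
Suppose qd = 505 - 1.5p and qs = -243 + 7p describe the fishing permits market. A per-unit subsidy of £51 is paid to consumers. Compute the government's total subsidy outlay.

Pre-subsidy: 505 - 1.5p = -243 + 7p gives p* = 88, q* = 373.
With the rebate, buyers effectively pay pb = ps − 51, where ps is the price sellers receive.
Demand in terms of ps becomes qd = 505 − 1.5(ps − 51) = 581.5 - 1.5ps. Setting this equal to supply: 581.5 - 1.5ps = -243 + 7ps, so ps = 97.
Buyers pay pb = 97 − 51 = 46; q' = -243 + 7·97 = 436.
Government outlay = subsidy × quantity = 51 × 436 = 22236.

Government cost = £22236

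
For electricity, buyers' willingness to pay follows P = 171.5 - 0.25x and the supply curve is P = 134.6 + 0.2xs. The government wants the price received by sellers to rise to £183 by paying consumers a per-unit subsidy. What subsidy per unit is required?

At a seller price of 183, quantity supplied is -673 + 5·183 = 242.
Buyers absorb 242 only when they pay Pb = 171.5 − 0.25·242 = 111.
s = Ps − Pb = 183 − 111 = 72.

Required subsidy s = £72 per unit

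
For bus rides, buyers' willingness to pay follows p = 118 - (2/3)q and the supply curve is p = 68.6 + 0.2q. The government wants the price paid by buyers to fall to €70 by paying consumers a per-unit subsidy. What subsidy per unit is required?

Required subsidy s = €13 per unit

At a buyer price of 70, quantity demanded is 177 − 1.5·70 = 72.
Sellers supply 72 only when they receive ps = 68.6 + 0.2·72 = 83.
s = ps − pb = 83 − 70 = 13.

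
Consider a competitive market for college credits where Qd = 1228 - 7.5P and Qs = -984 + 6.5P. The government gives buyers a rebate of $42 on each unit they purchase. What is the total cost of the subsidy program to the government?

Government cost = $7948.5

Pre-subsidy: 1228 - 7.5P = -984 + 6.5P gives P* = 158, Q* = 43.
With the rebate, buyers effectively pay Pb = Ps − 42, where Ps is the price sellers receive.
Demand in terms of Ps becomes Qd = 1228 − 7.5(Ps − 42) = 1543 - 7.5Ps. Setting this equal to supply: 1543 - 7.5Ps = -984 + 6.5Ps, so Ps = 180.5.
Buyers pay Pb = 180.5 − 42 = 138.5; Q' = -984 + 6.5·180.5 = 189.25.
Government outlay = subsidy × quantity = 42 × 189.25 = 7948.5.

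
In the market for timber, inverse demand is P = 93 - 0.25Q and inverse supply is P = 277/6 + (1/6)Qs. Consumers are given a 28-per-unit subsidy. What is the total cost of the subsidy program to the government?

Government cost = 5028.8

Pre-subsidy: 93 - 0.25Q = 277/6 + (1/6)Q gives Q* = 112.4 and P* = 64.9.
With the rebate, buyers effectively pay Pb = Ps − 28, where Ps is the price sellers receive.
On the curves, Pb = 93 - 0.25Q and Ps = 277/6 + (1/6)Q; the wedge Ps − Pb = 28 gives 277/6 + (1/6)Q − (93 - 0.25Q) = 28, so Q' = 179.6.
Then Pb = 93 − 0.25·179.6 = 48.1 and Ps = 277/6 + (1/6)·179.6 = 76.1.
Government outlay = subsidy × quantity = 28 × 179.6 = 5028.8.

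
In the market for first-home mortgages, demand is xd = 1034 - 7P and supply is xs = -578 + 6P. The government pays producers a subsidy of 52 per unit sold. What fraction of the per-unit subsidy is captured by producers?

Producer share = 7/13

Pre-subsidy: 1034 - 7P = -578 + 6P gives P* = 124, x* = 166.
With the subsidy, sellers receive Ps = Pb + 52 for each unit, where Pb is the price buyers pay.
Supply in terms of Pb becomes xs = -578 + 6(Pb + 52) = -266 + 6Pb. Setting this equal to demand: 1034 - 7Pb = -266 + 6Pb, so Pb = 100.
Sellers receive Ps = 100 + 52 = 152; x' = 1034 − 7·100 = 334.
Buyers' price falls by P* − Pb = 124 − 100 = 24; sellers' price rises by Ps − P* = 152 − 124 = 28.
So producers capture 28/52 = 7/13 of each unit of subsidy.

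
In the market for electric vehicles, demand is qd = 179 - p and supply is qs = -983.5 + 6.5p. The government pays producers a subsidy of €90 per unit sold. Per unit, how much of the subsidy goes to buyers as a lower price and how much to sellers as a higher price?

Buyers gain €78 per unit; sellers gain €12 per unit

Pre-subsidy: 179 - p = -983.5 + 6.5p gives p* = 155, q* = 24.
With the subsidy, sellers receive ps = pb + 90 for each unit, where pb is the price buyers pay.
Supply in terms of pb becomes qs = -983.5 + 6.5(pb + 90) = -398.5 + 6.5pb. Setting this equal to demand: 179 - pb = -398.5 + 6.5pb, so pb = 77.
Sellers receive ps = 77 + 90 = 167; q' = 179 − 1·77 = 102.
Buyers' price falls by p* − pb = 155 − 77 = 78; sellers' price rises by ps − p* = 167 − 155 = 12.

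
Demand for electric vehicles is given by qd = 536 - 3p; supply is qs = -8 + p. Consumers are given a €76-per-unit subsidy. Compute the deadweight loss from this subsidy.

Pre-subsidy: 536 - 3p = -8 + p gives p* = 136, q* = 128.
With the rebate, buyers effectively pay pb = ps − 76, where ps is the price sellers receive.
Demand in terms of ps becomes qd = 536 − 3(ps − 76) = 764 - 3ps. Setting this equal to supply: 764 - 3ps = -8 + ps, so ps = 193.
Buyers pay pb = 193 − 76 = 117; q' = -8 + 1·193 = 185.
The subsidy expands output by 185 − 128 = 57 past the efficient level; on those units the gap between marginal cost and willingness to pay runs from 0 up to 76.
DWL = ½ × 76 × 57 = 2166.

Deadweight loss = €2166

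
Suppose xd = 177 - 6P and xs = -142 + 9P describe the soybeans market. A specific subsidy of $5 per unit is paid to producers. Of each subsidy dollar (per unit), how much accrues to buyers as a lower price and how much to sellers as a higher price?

Buyers gain $3 per unit; sellers gain $2 per unit

Pre-subsidy: 177 - 6P = -142 + 9P gives P* = 319/15, x* = 49.4.
With the subsidy, sellers receive Ps = Pb + 5 for each unit, where Pb is the price buyers pay.
Supply in terms of Pb becomes xs = -142 + 9(Pb + 5) = -97 + 9Pb. Setting this equal to demand: 177 - 6Pb = -97 + 9Pb, so Pb = 274/15.
Sellers receive Ps = 274/15 + 5 = 349/15; x' = 177 − 6·(274/15) = 67.4.
Buyers' price falls by P* − Pb = 319/15 − 274/15 = 3; sellers' price rises by Ps − P* = 349/15 − 319/15 = 2.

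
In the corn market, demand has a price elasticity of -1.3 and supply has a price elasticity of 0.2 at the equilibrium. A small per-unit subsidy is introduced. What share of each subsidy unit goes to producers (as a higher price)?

For a small subsidy around the equilibrium, the benefit split depends on the relative slopes, which at a point are proportional to the elasticities.
Buyer share = εs/(εs + |εd|) = 0.2/(0.2 + 1.3) = 2/15; seller share = |εd|/(εs + |εd|) = 13/15.
So producers capture 13/15 of the subsidy.

Producer share = 13/15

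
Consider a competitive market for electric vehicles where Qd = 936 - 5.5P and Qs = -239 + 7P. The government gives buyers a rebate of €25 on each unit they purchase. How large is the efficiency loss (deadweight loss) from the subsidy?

Deadweight loss = €962.5

Pre-subsidy: 936 - 5.5P = -239 + 7P gives P* = 94, Q* = 419.
With the rebate, buyers effectively pay Pb = Ps − 25, where Ps is the price sellers receive.
Demand in terms of Ps becomes Qd = 936 − 5.5(Ps − 25) = 1073.5 - 5.5Ps. Setting this equal to supply: 1073.5 - 5.5Ps = -239 + 7Ps, so Ps = 105.
Buyers pay Pb = 105 − 25 = 80; Q' = -239 + 7·105 = 496.
The subsidy expands output by 496 − 419 = 77 past the efficient level; on those units the gap between marginal cost and willingness to pay runs from 0 up to 25.
DWL = ½ × 25 × 77 = 962.5.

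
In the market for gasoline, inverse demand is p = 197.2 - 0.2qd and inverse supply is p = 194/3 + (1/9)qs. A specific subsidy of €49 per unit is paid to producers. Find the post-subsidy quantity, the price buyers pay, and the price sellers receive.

Pre-subsidy: 197.2 - 0.2q = 194/3 + (1/9)q gives q* = 426 and p* = 112.
With the subsidy, sellers receive ps = pb + 49 for each unit, where pb is the price buyers pay.
On the curves, pb = 197.2 - 0.2q and ps = 194/3 + (1/9)q; the wedge ps − pb = 49 gives 194/3 + (1/9)q − (197.2 - 0.2q) = 49, so q' = 583.5.
Then pb = 197.2 − 0.2·583.5 = 80.5 and ps = 194/3 + (1/9)·583.5 = 129.5.

q' = 583.5; buyers pay €80.5; sellers receive €129.5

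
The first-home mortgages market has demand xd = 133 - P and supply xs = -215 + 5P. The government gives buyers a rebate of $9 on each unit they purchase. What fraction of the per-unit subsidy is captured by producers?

Producer share = 1/6

Pre-subsidy: 133 - P = -215 + 5P gives P* = 58, x* = 75.
With the rebate, buyers effectively pay Pb = Ps − 9, where Ps is the price sellers receive.
Demand in terms of Ps becomes xd = 133 − 1(Ps − 9) = 142 - Ps. Setting this equal to supply: 142 - Ps = -215 + 5Ps, so Ps = 59.5.
Buyers pay Pb = 59.5 − 9 = 50.5; x' = -215 + 5·59.5 = 82.5.
Buyers' price falls by P* − Pb = 58 − 50.5 = 7.5; sellers' price rises by Ps − P* = 59.5 − 58 = 1.5.
So producers capture 1.5/9 = 1/6 of each unit of subsidy.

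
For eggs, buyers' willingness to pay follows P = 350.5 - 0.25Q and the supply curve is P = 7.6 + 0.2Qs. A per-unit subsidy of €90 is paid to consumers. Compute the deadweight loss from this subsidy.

Pre-subsidy: 350.5 - 0.25Q = 7.6 + 0.2Q gives Q* = 762 and P* = 160.
With the rebate, buyers effectively pay Pb = Ps − 90, where Ps is the price sellers receive.
On the curves, Pb = 350.5 - 0.25Q and Ps = 7.6 + 0.2Q; the wedge Ps − Pb = 90 gives 7.6 + 0.2Q − (350.5 - 0.25Q) = 90, so Q' = 962.
Then Pb = 350.5 − 0.25·962 = 110 and Ps = 7.6 + 0.2·962 = 200.
The subsidy expands output by 962 − 762 = 200 past the efficient level; on those units the gap between marginal cost and willingness to pay runs from 0 up to 90.
DWL = ½ × 90 × 200 = 9000.

Deadweight loss = €9000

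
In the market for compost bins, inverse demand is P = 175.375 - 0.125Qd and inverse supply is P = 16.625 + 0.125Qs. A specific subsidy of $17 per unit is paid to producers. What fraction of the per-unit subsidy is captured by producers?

Producer share = 0.5

Pre-subsidy: 175.375 - 0.125Q = 16.625 + 0.125Q gives Q* = 635 and P* = 96.
With the subsidy, sellers receive Ps = Pb + 17 for each unit, where Pb is the price buyers pay.
On the curves, Pb = 175.375 - 0.125Q and Ps = 16.625 + 0.125Q; the wedge Ps − Pb = 17 gives 16.625 + 0.125Q − (175.375 - 0.125Q) = 17, so Q' = 703.
Then Pb = 175.375 − 0.125·703 = 87.5 and Ps = 16.625 + 0.125·703 = 104.5.
Buyers' price falls by P* − Pb = 96 − 87.5 = 8.5; sellers' price rises by Ps − P* = 104.5 − 96 = 8.5.
So producers capture 8.5/17 = 0.5 of each unit of subsidy.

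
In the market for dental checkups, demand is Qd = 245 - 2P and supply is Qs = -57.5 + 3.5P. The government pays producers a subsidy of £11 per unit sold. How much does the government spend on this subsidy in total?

Government cost = £1639

Pre-subsidy: 245 - 2P = -57.5 + 3.5P gives P* = 55, Q* = 135.
With the subsidy, sellers receive Ps = Pb + 11 for each unit, where Pb is the price buyers pay.
Supply in terms of Pb becomes Qs = -57.5 + 3.5(Pb + 11) = -19 + 3.5Pb. Setting this equal to demand: 245 - 2Pb = -19 + 3.5Pb, so Pb = 48.
Sellers receive Ps = 48 + 11 = 59; Q' = 245 − 2·48 = 149.
Government outlay = subsidy × quantity = 11 × 149 = 1639.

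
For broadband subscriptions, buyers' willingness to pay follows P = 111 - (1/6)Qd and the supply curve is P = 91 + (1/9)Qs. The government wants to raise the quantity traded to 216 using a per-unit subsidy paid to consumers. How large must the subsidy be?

Required subsidy s = 40 per unit

At Q = 216, from the demand curve buyers pay Pb = 111 − (1/6)·216 = 75; from the supply curve sellers need Ps = 91 + (1/9)·216 = 115.
The subsidy must fill the gap: s = Ps − Pb = 115 − 75 = 40.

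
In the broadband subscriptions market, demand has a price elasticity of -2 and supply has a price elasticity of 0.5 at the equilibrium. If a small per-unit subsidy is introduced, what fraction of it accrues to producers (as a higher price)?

Producer share = 0.8

For a small subsidy around the equilibrium, the benefit split depends on the relative slopes, which at a point are proportional to the elasticities.
Buyer share = εs/(εs + |εd|) = 0.5/(0.5 + 2) = 0.2; seller share = |εd|/(εs + |εd|) = 0.8.
So producers capture 0.8 of the subsidy.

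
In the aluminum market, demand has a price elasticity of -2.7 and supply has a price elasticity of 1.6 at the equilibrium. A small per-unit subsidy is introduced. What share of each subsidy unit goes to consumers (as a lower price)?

For a small subsidy around the equilibrium, the benefit split depends on the relative slopes, which at a point are proportional to the elasticities.
Buyer share = εs/(εs + |εd|) = 1.6/(1.6 + 2.7) = 16/43; seller share = |εd|/(εs + |εd|) = 27/43.

Consumer share = 16/43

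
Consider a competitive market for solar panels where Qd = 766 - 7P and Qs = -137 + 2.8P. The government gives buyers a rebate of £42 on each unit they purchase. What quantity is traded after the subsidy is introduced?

Q' = 205

Pre-subsidy: 766 - 7P = -137 + 2.8P gives P* = 645/7, Q* = 121.
With the rebate, buyers effectively pay Pb = Ps − 42, where Ps is the price sellers receive.
Demand in terms of Ps becomes Qd = 766 − 7(Ps − 42) = 1060 - 7Ps. Setting this equal to supply: 1060 - 7Ps = -137 + 2.8Ps, so Ps = 855/7.
Buyers pay Pb = 855/7 − 42 = 561/7; Q' = -137 + 2.8·(855/7) = 205.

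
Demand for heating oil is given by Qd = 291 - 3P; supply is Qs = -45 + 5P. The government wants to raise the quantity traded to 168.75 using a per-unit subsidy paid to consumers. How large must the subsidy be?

Required subsidy s = 2 per unit

At Q = 168.75, invert demand for the buyer price: Pb = (291 − 168.75)/3 = 40.75; invert supply for the seller price: Ps = (168.75 − (-45))/5 = 42.75.
The subsidy must fill the gap: s = Ps − Pb = 42.75 − 40.75 = 2.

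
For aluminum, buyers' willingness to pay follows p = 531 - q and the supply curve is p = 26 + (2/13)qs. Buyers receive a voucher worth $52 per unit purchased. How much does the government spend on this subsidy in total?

Pre-subsidy: 531 - q = 26 + (2/13)q gives q* = 1313/3 and p* = 280/3.
With the rebate, buyers effectively pay pb = ps − 52, where ps is the price sellers receive.
On the curves, pb = 531 - q and ps = 26 + (2/13)q; the wedge ps − pb = 52 gives 26 + (2/13)q − (531 - q) = 52, so q' = 7241/15.
Then pb = 531 − 1·(7241/15) = 724/15 and ps = 26 + (2/13)·(7241/15) = 1504/15.
Government outlay = subsidy × quantity = 52 × 7241/15 = 376532/15.

Government cost = 376532/15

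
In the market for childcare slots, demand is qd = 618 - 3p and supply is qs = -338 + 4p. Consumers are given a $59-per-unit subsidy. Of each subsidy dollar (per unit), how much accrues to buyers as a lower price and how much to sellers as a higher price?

Buyers gain 236/7 per unit; sellers gain 177/7 per unit

Pre-subsidy: 618 - 3p = -338 + 4p gives p* = 956/7, q* = 1458/7.
With the rebate, buyers effectively pay pb = ps − 59, where ps is the price sellers receive.
Demand in terms of ps becomes qd = 618 − 3(ps − 59) = 795 - 3ps. Setting this equal to supply: 795 - 3ps = -338 + 4ps, so ps = 1133/7.
Buyers pay pb = 1133/7 − 59 = 720/7; q' = -338 + 4·(1133/7) = 2166/7.
Buyers' price falls by p* − pb = 956/7 − 720/7 = 236/7; sellers' price rises by ps − p* = 1133/7 − 956/7 = 177/7.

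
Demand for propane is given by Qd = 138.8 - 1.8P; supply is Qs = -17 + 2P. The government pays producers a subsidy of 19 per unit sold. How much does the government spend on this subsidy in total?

Pre-subsidy: 138.8 - 1.8P = -17 + 2P gives P* = 41, Q* = 65.
With the subsidy, sellers receive Ps = Pb + 19 for each unit, where Pb is the price buyers pay.
Supply in terms of Pb becomes Qs = -17 + 2(Pb + 19) = 21 + 2Pb. Setting this equal to demand: 138.8 - 1.8Pb = 21 + 2Pb, so Pb = 31.
Sellers receive Ps = 31 + 19 = 50; Q' = 138.8 − 1.8·31 = 83.
Government outlay = subsidy × quantity = 19 × 83 = 1577.

Government cost = 1577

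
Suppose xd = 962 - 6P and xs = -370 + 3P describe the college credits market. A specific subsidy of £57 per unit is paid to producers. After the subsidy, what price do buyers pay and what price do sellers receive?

Pre-subsidy: 962 - 6P = -370 + 3P gives P* = 148, x* = 74.
With the subsidy, sellers receive Ps = Pb + 57 for each unit, where Pb is the price buyers pay.
Supply in terms of Pb becomes xs = -370 + 3(Pb + 57) = -199 + 3Pb. Setting this equal to demand: 962 - 6Pb = -199 + 3Pb, so Pb = 129.
Sellers receive Ps = 129 + 57 = 186; x' = 962 − 6·129 = 188.

Buyers pay £129; sellers receive £186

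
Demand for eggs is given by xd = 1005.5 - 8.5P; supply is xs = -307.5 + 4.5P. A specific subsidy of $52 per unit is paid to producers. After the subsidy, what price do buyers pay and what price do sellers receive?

Buyers pay $83; sellers receive $135

Pre-subsidy: 1005.5 - 8.5P = -307.5 + 4.5P gives P* = 101, x* = 147.
With the subsidy, sellers receive Ps = Pb + 52 for each unit, where Pb is the price buyers pay.
Supply in terms of Pb becomes xs = -307.5 + 4.5(Pb + 52) = -73.5 + 4.5Pb. Setting this equal to demand: 1005.5 - 8.5Pb = -73.5 + 4.5Pb, so Pb = 83.
Sellers receive Ps = 83 + 52 = 135; x' = 1005.5 − 8.5·83 = 300.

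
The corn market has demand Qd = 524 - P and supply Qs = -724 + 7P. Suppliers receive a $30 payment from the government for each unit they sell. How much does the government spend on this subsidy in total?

Government cost = $11827.5

Pre-subsidy: 524 - P = -724 + 7P gives P* = 156, Q* = 368.
With the subsidy, sellers receive Ps = Pb + 30 for each unit, where Pb is the price buyers pay.
Supply in terms of Pb becomes Qs = -724 + 7(Pb + 30) = -514 + 7Pb. Setting this equal to demand: 524 - Pb = -514 + 7Pb, so Pb = 129.75.
Sellers receive Ps = 129.75 + 30 = 159.75; Q' = 524 − 1·129.75 = 394.25.
Government outlay = subsidy × quantity = 30 × 394.25 = 11827.5.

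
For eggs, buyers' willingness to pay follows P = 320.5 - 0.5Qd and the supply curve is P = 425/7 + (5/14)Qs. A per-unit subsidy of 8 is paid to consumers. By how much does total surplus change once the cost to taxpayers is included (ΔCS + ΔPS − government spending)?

Pre-subsidy: 320.5 - 0.5Q = 425/7 + (5/14)Q gives Q* = 3637/12 and P* = 4055/24.
With the rebate, buyers effectively pay Pb = Ps − 8, where Ps is the price sellers receive.
On the curves, Pb = 320.5 - 0.5Q and Ps = 425/7 + (5/14)Q; the wedge Ps − Pb = 8 gives 425/7 + (5/14)Q − (320.5 - 0.5Q) = 8, so Q' = 3749/12.
Then Pb = 320.5 − 0.5·(3749/12) = 3943/24 and Ps = 425/7 + (5/14)·(3749/12) = 4135/24.
ΔCS = ½(3637/12 + 3749/12)(4055/24 − 3943/24) = 8617/6; ΔPS = ½(3637/12 + 3749/12)(4135/24 − 4055/24) = 6155/6.
Government spending = 8 × 3749/12 = 7498/3.
Net change = 8617/6 + 6155/6 − 7498/3 = -112/3. The loss equals the DWL triangle ½·8·28/3.

Net change in total surplus = -112/3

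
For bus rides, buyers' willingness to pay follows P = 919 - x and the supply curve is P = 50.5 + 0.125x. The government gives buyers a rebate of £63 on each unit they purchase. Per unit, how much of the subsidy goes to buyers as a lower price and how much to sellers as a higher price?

Buyers gain £56 per unit; sellers gain £7 per unit

Pre-subsidy: 919 - x = 50.5 + 0.125x gives x* = 772 and P* = 147.
With the rebate, buyers effectively pay Pb = Ps − 63, where Ps is the price sellers receive.
On the curves, Pb = 919 - x and Ps = 50.5 + 0.125x; the wedge Ps − Pb = 63 gives 50.5 + 0.125x − (919 - x) = 63, so x' = 828.
Then Pb = 919 − 1·828 = 91 and Ps = 50.5 + 0.125·828 = 154.
Buyers' price falls by P* − Pb = 147 − 91 = 56; sellers' price rises by Ps − P* = 154 − 147 = 7.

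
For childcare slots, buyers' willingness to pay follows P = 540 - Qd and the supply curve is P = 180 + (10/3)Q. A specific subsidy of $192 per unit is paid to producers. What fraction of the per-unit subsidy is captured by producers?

Pre-subsidy: 540 - Q = 180 + (10/3)Q gives Q* = 1080/13 and P* = 5940/13.
With the subsidy, sellers receive Ps = Pb + 192 for each unit, where Pb is the price buyers pay.
On the curves, Pb = 540 - Q and Ps = 180 + (10/3)Q; the wedge Ps − Pb = 192 gives 180 + (10/3)Q − (540 - Q) = 192, so Q' = 1656/13.
Then Pb = 540 − 1·(1656/13) = 5364/13 and Ps = 180 + (10/3)·(1656/13) = 7860/13.
Buyers' price falls by P* − Pb = 5940/13 − 5364/13 = 576/13; sellers' price rises by Ps − P* = 7860/13 − 5940/13 = 1920/13.
So producers capture (1920/13)/192 = 10/13 of each unit of subsidy.

Producer share = 10/13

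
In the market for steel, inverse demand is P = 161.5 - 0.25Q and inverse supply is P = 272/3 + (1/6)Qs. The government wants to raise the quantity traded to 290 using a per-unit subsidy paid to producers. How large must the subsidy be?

At Q = 290, from the demand curve buyers pay Pb = 161.5 − 0.25·290 = 89; from the supply curve sellers need Ps = 272/3 + (1/6)·290 = 139.
The subsidy must fill the gap: s = Ps − Pb = 139 − 89 = 50.

Required subsidy s = 50 per unit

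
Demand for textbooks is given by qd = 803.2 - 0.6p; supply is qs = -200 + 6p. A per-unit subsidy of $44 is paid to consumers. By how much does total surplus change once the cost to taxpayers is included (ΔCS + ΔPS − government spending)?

Net change in total surplus = -$528

Pre-subsidy: 803.2 - 0.6p = -200 + 6p gives p* = 152, q* = 712.
With the rebate, buyers effectively pay pb = ps − 44, where ps is the price sellers receive.
Demand in terms of ps becomes qd = 803.2 − 0.6(ps − 44) = 829.6 - 0.6ps. Setting this equal to supply: 829.6 - 0.6ps = -200 + 6ps, so ps = 156.
Buyers pay pb = 156 − 44 = 112; q' = -200 + 6·156 = 736.
ΔCS = ½(712 + 736)(152 − 112) = 28960; ΔPS = ½(712 + 736)(156 − 152) = 2896.
Government spending = 44 × 736 = 32384.
Net change = 28960 + 2896 − 32384 = -528. The loss equals the DWL triangle ½·44·24.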